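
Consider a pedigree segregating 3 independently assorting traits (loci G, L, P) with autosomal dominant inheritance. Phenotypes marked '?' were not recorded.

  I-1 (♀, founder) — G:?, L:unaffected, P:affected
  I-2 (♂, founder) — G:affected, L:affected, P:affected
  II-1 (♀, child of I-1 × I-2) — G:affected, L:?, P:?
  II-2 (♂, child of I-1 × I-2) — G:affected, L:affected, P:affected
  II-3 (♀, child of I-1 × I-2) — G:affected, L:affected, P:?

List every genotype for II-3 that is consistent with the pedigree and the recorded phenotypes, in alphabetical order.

G/I-1 ? ·: gg|Gg|GG
G/I-2 aff ·: Gg|GG
G/II-1 aff I-1×I-2: Gg|GG
G/II-2 aff I-1×I-2: Gg|GG
G/II-3 aff I-1×I-2: Gg|GG
⇒ G over [I-1,I-2,II-1,II-2,II-3]: 27 consistent
L/I-1 un ·: ll
L/I-2 aff ·: Ll|LL
L/II-1 ? I-1×I-2: ll|Ll
L/II-2 aff I-1×I-2: Ll
L/II-3 aff I-1×I-2: Ll
⇒ L over [I-1,I-2,II-1,II-2,II-3]: 3 consistent
P/I-1 aff ·: Pp|PP
P/I-2 aff ·: Pp|PP
P/II-1 ? I-1×I-2: pp|Pp|PP
P/II-2 aff I-1×I-2: Pp|PP
P/II-3 ? I-1×I-2: pp|Pp|PP
⇒ P over [I-1,I-2,II-1,II-2,II-3]: 35 consistent

II-3 ∈ {GG Ll PP, GG Ll Pp, GG Ll pp, Gg Ll PP, Gg Ll Pp, Gg Ll pp}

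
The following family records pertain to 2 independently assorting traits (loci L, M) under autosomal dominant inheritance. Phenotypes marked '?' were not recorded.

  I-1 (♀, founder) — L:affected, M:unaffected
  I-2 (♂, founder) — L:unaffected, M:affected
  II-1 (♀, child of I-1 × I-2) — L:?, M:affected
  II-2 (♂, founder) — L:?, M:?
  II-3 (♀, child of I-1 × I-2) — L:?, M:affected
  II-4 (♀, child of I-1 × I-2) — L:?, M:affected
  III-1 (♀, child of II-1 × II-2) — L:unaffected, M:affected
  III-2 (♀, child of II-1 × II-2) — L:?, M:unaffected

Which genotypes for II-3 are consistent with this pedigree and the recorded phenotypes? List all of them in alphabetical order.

L/I-1 aff ·: Ll|LL
L/I-2 un ·: ll
L/II-1 ? I-1×I-2: ll|Ll
L/II-2 ? ·: ll|Ll
L/II-3 ? I-1×I-2: ll|Ll
L/II-4 ? I-1×I-2: ll|Ll
L/III-1 un II-1×II-2: ll
L/III-2 ? II-1×II-2: ll|Ll|LL
⇒ L over [I-1,I-2,II-1,II-2,II-3,II-4,III-1,III-2]: 37 consistent
M/I-1 un ·: mm
M/I-2 aff ·: Mm|MM
M/II-1 aff I-1×I-2: Mm
M/II-2 ? ·: mm|Mm
M/II-3 aff I-1×I-2: Mm
M/II-4 aff I-1×I-2: Mm
M/III-1 aff II-1×II-2: Mm|MM
M/III-2 un II-1×II-2: mm
⇒ M over [I-1,I-2,II-1,II-2,II-3,II-4,III-1,III-2]: 6 consistent

II-3 ∈ {Ll Mm, ll Mm}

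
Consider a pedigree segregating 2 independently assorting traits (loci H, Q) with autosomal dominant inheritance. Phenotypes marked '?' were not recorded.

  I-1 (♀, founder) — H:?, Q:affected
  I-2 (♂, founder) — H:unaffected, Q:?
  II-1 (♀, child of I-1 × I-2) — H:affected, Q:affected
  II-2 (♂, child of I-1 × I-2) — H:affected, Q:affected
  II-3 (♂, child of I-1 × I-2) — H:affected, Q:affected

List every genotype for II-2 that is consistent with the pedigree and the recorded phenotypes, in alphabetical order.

H/I-1 ? ·: Hh|HH
H/I-2 un ·: hh
H/II-1 aff I-1×I-2: Hh
H/II-2 aff I-1×I-2: Hh
H/II-3 aff I-1×I-2: Hh
⇒ H over [I-1,I-2,II-1,II-2,II-3]: 2 consistent
Q/I-1 aff ·: Qq|QQ
Q/I-2 ? ·: qq|Qq|QQ
Q/II-1 aff I-1×I-2: Qq|QQ
Q/II-2 aff I-1×I-2: Qq|QQ
Q/II-3 aff I-1×I-2: Qq|QQ
⇒ Q over [I-1,I-2,II-1,II-2,II-3]: 27 consistent

II-2 ∈ {Hh QQ, Hh Qq}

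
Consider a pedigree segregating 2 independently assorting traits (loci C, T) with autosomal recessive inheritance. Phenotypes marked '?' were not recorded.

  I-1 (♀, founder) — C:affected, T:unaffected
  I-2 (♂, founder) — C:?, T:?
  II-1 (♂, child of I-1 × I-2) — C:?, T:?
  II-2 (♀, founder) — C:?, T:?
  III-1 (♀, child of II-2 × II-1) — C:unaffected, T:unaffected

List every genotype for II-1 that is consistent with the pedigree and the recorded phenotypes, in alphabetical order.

II-1 ∈ {Cc TT, Cc Tt, Cc tt, cc TT, cc Tt, cc tt}

C/I-1 aff ·: cc
C/I-2 ? ·: CC|Cc|cc
C/II-1 ? I-1×I-2: Cc|cc
C/II-2 ? ·: CC|Cc|cc
C/III-1 un II-2×II-1: CC|Cc
⇒ C over [I-1,I-2,II-1,II-2,III-1]: 14 consistent
T/I-1 un ·: TT|Tt
T/I-2 ? ·: TT|Tt|tt
T/II-1 ? I-1×I-2: TT|Tt|tt
T/II-2 ? ·: TT|Tt|tt
T/III-1 un II-2×II-1: TT|Tt
⇒ T over [I-1,I-2,II-1,II-2,III-1]: 45 consistent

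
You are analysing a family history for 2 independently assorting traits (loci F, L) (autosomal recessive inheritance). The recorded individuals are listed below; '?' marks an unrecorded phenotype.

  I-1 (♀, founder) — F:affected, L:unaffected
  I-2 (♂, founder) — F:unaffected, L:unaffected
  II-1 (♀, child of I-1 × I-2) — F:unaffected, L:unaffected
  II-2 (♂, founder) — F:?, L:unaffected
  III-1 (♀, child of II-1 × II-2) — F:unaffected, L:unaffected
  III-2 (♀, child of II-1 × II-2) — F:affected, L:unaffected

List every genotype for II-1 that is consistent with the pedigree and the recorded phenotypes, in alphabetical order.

II-1 ∈ {Ff LL, Ff Ll}

F/I-1 aff ·: ff
F/I-2 un ·: FF|Ff
F/II-1 un I-1×I-2: Ff
F/II-2 ? ·: Ff|ff
F/III-1 un II-1×II-2: FF|Ff
F/III-2 aff II-1×II-2: ff
⇒ F over [I-1,I-2,II-1,II-2,III-1,III-2]: 6 consistent
L/I-1 un ·: LL|Ll
L/I-2 un ·: LL|Ll
L/II-1 un I-1×I-2: LL|Ll
L/II-2 un ·: LL|Ll
L/III-1 un II-1×II-2: LL|Ll
L/III-2 un II-1×II-2: LL|Ll
⇒ L over [I-1,I-2,II-1,II-2,III-1,III-2]: 44 consistent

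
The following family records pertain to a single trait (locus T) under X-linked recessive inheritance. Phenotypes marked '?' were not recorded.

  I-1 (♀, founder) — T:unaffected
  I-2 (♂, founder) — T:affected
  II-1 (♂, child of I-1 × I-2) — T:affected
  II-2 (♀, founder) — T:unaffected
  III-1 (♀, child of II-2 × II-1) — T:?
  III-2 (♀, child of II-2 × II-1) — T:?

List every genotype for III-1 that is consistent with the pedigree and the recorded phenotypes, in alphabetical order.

III-1 ∈ {X^TX^t, X^tX^t}

T/I-1 un ·: X^TX^t
T/I-2 aff ·: X^tY
T/II-1 aff I-1×I-2: X^tY
T/II-2 un ·: X^TX^T|X^TX^t
T/III-1 ? II-2×II-1: X^TX^t|X^tX^t
T/III-2 ? II-2×II-1: X^TX^t|X^tX^t
⇒ T over [I-1,I-2,II-1,II-2,III-1,III-2]: 5 consistent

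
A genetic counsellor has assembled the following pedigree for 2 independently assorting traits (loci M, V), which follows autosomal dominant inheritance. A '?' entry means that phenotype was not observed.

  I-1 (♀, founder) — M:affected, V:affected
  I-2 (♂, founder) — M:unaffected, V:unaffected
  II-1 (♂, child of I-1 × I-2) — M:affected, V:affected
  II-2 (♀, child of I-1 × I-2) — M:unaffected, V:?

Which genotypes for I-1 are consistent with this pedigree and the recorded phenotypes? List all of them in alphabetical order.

M/I-1 aff ·: Mm
M/I-2 un ·: mm
M/II-1 aff I-1×I-2: Mm
M/II-2 un I-1×I-2: mm
⇒ M over [I-1,I-2,II-1,II-2]: 1 consistent
V/I-1 aff ·: Vv|VV
V/I-2 un ·: vv
V/II-1 aff I-1×I-2: Vv
V/II-2 ? I-1×I-2: vv|Vv
⇒ V over [I-1,I-2,II-1,II-2]: 3 consistent

I-1 ∈ {Mm VV, Mm Vv}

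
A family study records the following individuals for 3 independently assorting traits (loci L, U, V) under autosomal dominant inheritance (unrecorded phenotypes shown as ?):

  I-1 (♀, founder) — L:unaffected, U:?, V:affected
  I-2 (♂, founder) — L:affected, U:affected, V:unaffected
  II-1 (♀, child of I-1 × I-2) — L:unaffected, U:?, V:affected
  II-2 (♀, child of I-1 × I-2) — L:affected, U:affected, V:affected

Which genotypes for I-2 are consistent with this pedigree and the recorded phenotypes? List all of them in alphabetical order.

I-2 ∈ {Ll UU vv, Ll Uu vv}

L/I-1 un ·: ll
L/I-2 aff ·: Ll
L/II-1 un I-1×I-2: ll
L/II-2 aff I-1×I-2: Ll
⇒ L over [I-1,I-2,II-1,II-2]: 1 consistent
U/I-1 ? ·: uu|Uu|UU
U/I-2 aff ·: Uu|UU
U/II-1 ? I-1×I-2: uu|Uu|UU
U/II-2 aff I-1×I-2: Uu|UU
⇒ U over [I-1,I-2,II-1,II-2]: 18 consistent
V/I-1 aff ·: Vv|VV
V/I-2 un ·: vv
V/II-1 aff I-1×I-2: Vv
V/II-2 aff I-1×I-2: Vv
⇒ V over [I-1,I-2,II-1,II-2]: 2 consistent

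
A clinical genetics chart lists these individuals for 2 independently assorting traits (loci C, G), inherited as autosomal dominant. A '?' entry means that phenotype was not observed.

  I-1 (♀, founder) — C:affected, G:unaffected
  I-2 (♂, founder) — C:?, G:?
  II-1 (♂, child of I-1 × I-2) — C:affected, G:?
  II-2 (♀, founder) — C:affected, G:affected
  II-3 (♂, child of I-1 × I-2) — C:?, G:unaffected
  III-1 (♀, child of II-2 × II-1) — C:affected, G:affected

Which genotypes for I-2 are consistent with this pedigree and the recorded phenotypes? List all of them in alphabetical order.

I-2 ∈ {CC Gg, CC gg, Cc Gg, Cc gg, cc Gg, cc gg}

C/I-1 aff ·: Cc|CC
C/I-2 ? ·: cc|Cc|CC
C/II-1 aff I-1×I-2: Cc|CC
C/II-2 aff ·: Cc|CC
C/II-3 ? I-1×I-2: cc|Cc|CC
C/III-1 aff II-2×II-1: Cc|CC
⇒ C over [I-1,I-2,II-1,II-2,II-3,III-1]: 64 consistent
G/I-1 un ·: gg
G/I-2 ? ·: gg|Gg
G/II-1 ? I-1×I-2: gg|Gg
G/II-2 aff ·: Gg|GG
G/II-3 un I-1×I-2: gg
G/III-1 aff II-2×II-1: Gg|GG
⇒ G over [I-1,I-2,II-1,II-2,II-3,III-1]: 8 consistent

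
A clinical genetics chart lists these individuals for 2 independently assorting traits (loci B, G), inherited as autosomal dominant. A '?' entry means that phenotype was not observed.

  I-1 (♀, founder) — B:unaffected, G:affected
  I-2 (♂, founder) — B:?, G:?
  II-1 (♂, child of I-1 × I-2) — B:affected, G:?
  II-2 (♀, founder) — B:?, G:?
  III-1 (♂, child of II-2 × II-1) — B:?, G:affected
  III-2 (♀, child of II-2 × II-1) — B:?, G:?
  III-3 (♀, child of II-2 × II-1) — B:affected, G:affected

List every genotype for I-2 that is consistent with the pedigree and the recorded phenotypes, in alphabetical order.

I-2 ∈ {BB GG, BB Gg, BB gg, Bb GG, Bb Gg, Bb gg}

B/I-1 un ·: bb
B/I-2 ? ·: Bb|BB
B/II-1 aff I-1×I-2: Bb
B/II-2 ? ·: bb|Bb|BB
B/III-1 ? II-2×II-1: bb|Bb|BB
B/III-2 ? II-2×II-1: bb|Bb|BB
B/III-3 aff II-2×II-1: Bb|BB
⇒ B over [I-1,I-2,II-1,II-2,III-1,III-2,III-3]: 60 consistent
G/I-1 aff ·: Gg|GG
G/I-2 ? ·: gg|Gg|GG
G/II-1 ? I-1×I-2: gg|Gg|GG
G/II-2 ? ·: gg|Gg|GG
G/III-1 aff II-2×II-1: Gg|GG
G/III-2 ? II-2×II-1: gg|Gg|GG
G/III-3 aff II-2×II-1: Gg|GG
⇒ G over [I-1,I-2,II-1,II-2,III-1,III-2,III-3]: 156 consistent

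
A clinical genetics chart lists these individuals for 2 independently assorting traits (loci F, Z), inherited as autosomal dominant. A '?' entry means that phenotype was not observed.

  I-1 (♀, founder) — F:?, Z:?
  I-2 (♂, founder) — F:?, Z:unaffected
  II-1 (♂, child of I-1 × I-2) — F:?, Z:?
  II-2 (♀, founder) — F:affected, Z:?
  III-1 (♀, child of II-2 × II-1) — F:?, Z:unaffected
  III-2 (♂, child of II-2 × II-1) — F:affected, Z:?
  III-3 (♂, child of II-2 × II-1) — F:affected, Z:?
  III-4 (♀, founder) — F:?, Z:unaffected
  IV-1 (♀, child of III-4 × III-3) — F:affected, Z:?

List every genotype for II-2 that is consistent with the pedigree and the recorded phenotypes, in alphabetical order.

F/I-1 ? ·: ff|Ff|FF
F/I-2 ? ·: ff|Ff|FF
F/II-1 ? I-1×I-2: ff|Ff|FF
F/II-2 aff ·: Ff|FF
F/III-1 ? II-2×II-1: ff|Ff|FF
F/III-2 aff II-2×II-1: Ff|FF
F/III-3 aff II-2×II-1: Ff|FF
F/III-4 ? ·: ff|Ff|FF
F/IV-1 aff III-4×III-3: Ff|FF
⇒ F over [I-1,I-2,II-1,II-2,III-1,III-2,III-3,III-4,IV-1]: 850 consistent
Z/I-1 ? ·: zz|Zz|ZZ
Z/I-2 un ·: zz
Z/II-1 ? I-1×I-2: zz|Zz
Z/II-2 ? ·: zz|Zz
Z/III-1 un II-2×II-1: zz
Z/III-2 ? II-2×II-1: zz|Zz|ZZ
Z/III-3 ? II-2×II-1: zz|Zz|ZZ
Z/III-4 un ·: zz
Z/IV-1 ? III-4×III-3: zz|Zz
⇒ Z over [I-1,I-2,II-1,II-2,III-1,III-2,III-3,III-4,IV-1]: 50 consistent

II-2 ∈ {FF Zz, FF zz, Ff Zz, Ff zz}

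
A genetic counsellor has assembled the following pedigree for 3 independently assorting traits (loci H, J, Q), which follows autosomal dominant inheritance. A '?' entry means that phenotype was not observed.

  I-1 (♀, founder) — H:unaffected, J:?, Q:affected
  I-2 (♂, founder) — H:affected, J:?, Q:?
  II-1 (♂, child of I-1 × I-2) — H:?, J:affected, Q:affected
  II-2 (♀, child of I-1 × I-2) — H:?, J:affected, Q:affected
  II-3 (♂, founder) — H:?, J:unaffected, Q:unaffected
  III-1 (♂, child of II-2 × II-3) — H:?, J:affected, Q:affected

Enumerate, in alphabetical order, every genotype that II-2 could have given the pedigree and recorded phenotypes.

H/I-1 un ·: hh
H/I-2 aff ·: Hh|HH
H/II-1 ? I-1×I-2: hh|Hh
H/II-2 ? I-1×I-2: hh|Hh
H/II-3 ? ·: hh|Hh|HH
H/III-1 ? II-2×II-3: hh|Hh|HH
⇒ H over [I-1,I-2,II-1,II-2,II-3,III-1]: 29 consistent
J/I-1 ? ·: jj|Jj|JJ
J/I-2 ? ·: jj|Jj|JJ
J/II-1 aff I-1×I-2: Jj|JJ
J/II-2 aff I-1×I-2: Jj|JJ
J/II-3 un ·: jj
J/III-1 aff II-2×II-3: Jj
⇒ J over [I-1,I-2,II-1,II-2,II-3,III-1]: 17 consistent
Q/I-1 aff ·: Qq|QQ
Q/I-2 ? ·: qq|Qq|QQ
Q/II-1 aff I-1×I-2: Qq|QQ
Q/II-2 aff I-1×I-2: Qq|QQ
Q/II-3 un ·: qq
Q/III-1 aff II-2×II-3: Qq
⇒ Q over [I-1,I-2,II-1,II-2,II-3,III-1]: 15 consistent

II-2 ∈ {Hh JJ QQ, Hh JJ Qq, Hh Jj QQ, Hh Jj Qq, hh JJ QQ, hh JJ Qq, hh Jj QQ, hh Jj Qq}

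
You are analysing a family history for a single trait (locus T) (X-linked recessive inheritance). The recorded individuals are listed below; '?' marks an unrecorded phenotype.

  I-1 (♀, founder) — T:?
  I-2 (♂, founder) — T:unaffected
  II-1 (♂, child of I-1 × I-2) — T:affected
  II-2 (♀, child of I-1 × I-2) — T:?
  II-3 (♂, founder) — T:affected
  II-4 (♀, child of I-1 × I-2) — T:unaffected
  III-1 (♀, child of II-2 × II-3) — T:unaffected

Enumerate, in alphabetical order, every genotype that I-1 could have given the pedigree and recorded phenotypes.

I-1 ∈ {X^TX^t, X^tX^t}

T/I-1 ? ·: X^TX^t|X^tX^t
T/I-2 un ·: X^TY
T/II-1 aff I-1×I-2: X^tY
T/II-2 ? I-1×I-2: X^TX^T|X^TX^t
T/II-3 aff ·: X^tY
T/II-4 un I-1×I-2: X^TX^T|X^TX^t
T/III-1 un II-2×II-3: X^TX^t
⇒ T over [I-1,I-2,II-1,II-2,II-3,II-4,III-1]: 5 consistent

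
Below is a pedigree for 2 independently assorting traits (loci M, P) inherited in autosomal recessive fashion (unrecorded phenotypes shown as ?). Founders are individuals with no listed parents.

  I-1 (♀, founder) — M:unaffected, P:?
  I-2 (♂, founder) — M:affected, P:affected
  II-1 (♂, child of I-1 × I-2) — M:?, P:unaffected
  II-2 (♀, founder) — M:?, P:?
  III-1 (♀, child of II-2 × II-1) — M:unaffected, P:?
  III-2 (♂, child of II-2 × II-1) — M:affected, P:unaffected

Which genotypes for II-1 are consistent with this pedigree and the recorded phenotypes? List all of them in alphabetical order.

II-1 ∈ {Mm Pp, mm Pp}

M/I-1 un ·: MM|Mm
M/I-2 aff ·: mm
M/II-1 ? I-1×I-2: Mm|mm
M/II-2 ? ·: Mm|mm
M/III-1 un II-2×II-1: MM|Mm
M/III-2 aff II-2×II-1: mm
⇒ M over [I-1,I-2,II-1,II-2,III-1,III-2]: 7 consistent
P/I-1 ? ·: PP|Pp
P/I-2 aff ·: pp
P/II-1 un I-1×I-2: Pp
P/II-2 ? ·: PP|Pp|pp
P/III-1 ? II-2×II-1: PP|Pp|pp
P/III-2 un II-2×II-1: PP|Pp
⇒ P over [I-1,I-2,II-1,II-2,III-1,III-2]: 24 consistent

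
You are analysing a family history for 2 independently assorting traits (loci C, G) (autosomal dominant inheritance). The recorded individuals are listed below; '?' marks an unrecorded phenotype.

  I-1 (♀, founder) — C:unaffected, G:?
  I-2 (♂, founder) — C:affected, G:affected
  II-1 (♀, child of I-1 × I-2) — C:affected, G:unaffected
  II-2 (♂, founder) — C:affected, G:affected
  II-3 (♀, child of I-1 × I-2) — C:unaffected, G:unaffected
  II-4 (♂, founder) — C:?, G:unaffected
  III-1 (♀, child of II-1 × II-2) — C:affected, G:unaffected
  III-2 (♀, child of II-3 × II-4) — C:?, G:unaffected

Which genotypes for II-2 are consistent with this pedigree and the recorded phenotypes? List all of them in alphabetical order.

II-2 ∈ {CC Gg, Cc Gg}

C/I-1 un ·: cc
C/I-2 aff ·: Cc
C/II-1 aff I-1×I-2: Cc
C/II-2 aff ·: Cc|CC
C/II-3 un I-1×I-2: cc
C/II-4 ? ·: cc|Cc|CC
C/III-1 aff II-1×II-2: Cc|CC
C/III-2 ? II-3×II-4: cc|Cc
⇒ C over [I-1,I-2,II-1,II-2,II-3,II-4,III-1,III-2]: 16 consistent
G/I-1 ? ·: gg|Gg
G/I-2 aff ·: Gg
G/II-1 un I-1×I-2: gg
G/II-2 aff ·: Gg
G/II-3 un I-1×I-2: gg
G/II-4 un ·: gg
G/III-1 un II-1×II-2: gg
G/III-2 un II-3×II-4: gg
⇒ G over [I-1,I-2,II-1,II-2,II-3,II-4,III-1,III-2]: 2 consistent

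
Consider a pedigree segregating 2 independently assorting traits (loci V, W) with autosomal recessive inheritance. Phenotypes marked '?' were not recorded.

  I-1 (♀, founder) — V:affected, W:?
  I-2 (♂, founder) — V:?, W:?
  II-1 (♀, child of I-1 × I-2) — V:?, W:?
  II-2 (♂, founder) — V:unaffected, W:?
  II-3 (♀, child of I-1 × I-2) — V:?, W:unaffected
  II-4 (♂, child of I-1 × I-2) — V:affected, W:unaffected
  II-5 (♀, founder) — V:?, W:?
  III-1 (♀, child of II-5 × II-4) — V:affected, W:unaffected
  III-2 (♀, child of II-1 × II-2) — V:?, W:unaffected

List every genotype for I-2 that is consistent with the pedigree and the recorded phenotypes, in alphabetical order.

I-2 ∈ {Vv WW, Vv Ww, Vv ww, vv WW, vv Ww, vv ww}

V/I-1 aff ·: vv
V/I-2 ? ·: Vv|vv
V/II-1 ? I-1×I-2: Vv|vv
V/II-2 un ·: VV|Vv
V/II-3 ? I-1×I-2: Vv|vv
V/II-4 aff I-1×I-2: vv
V/II-5 ? ·: Vv|vv
V/III-1 aff II-5×II-4: vv
V/III-2 ? II-1×II-2: VV|Vv|vv
⇒ V over [I-1,I-2,II-1,II-2,II-3,II-4,II-5,III-1,III-2]: 38 consistent
W/I-1 ? ·: WW|Ww|ww
W/I-2 ? ·: WW|Ww|ww
W/II-1 ? I-1×I-2: WW|Ww|ww
W/II-2 ? ·: WW|Ww|ww
W/II-3 un I-1×I-2: WW|Ww
W/II-4 un I-1×I-2: WW|Ww
W/II-5 ? ·: WW|Ww|ww
W/III-1 un II-5×II-4: WW|Ww
W/III-2 un II-1×II-2: WW|Ww
⇒ W over [I-1,I-2,II-1,II-2,II-3,II-4,II-5,III-1,III-2]: 658 consistent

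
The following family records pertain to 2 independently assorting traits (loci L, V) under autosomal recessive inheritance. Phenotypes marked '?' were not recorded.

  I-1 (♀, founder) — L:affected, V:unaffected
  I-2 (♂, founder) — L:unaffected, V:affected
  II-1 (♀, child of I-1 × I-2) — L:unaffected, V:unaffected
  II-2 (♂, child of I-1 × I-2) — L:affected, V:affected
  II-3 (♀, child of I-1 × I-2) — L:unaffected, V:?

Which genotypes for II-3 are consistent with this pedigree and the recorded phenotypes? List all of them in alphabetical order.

II-3 ∈ {Ll Vv, Ll vv}

L/I-1 aff ·: ll
L/I-2 un ·: Ll
L/II-1 un I-1×I-2: Ll
L/II-2 aff I-1×I-2: ll
L/II-3 un I-1×I-2: Ll
⇒ L over [I-1,I-2,II-1,II-2,II-3]: 1 consistent
V/I-1 un ·: Vv
V/I-2 aff ·: vv
V/II-1 un I-1×I-2: Vv
V/II-2 aff I-1×I-2: vv
V/II-3 ? I-1×I-2: Vv|vv
⇒ V over [I-1,I-2,II-1,II-2,II-3]: 2 consistent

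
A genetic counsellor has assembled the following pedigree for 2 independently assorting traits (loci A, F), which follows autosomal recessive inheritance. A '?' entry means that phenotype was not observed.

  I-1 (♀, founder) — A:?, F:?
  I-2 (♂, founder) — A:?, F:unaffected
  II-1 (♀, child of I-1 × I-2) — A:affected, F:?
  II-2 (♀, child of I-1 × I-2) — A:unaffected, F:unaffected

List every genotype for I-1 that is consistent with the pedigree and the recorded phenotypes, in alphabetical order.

A/I-1 ? ·: Aa|aa
A/I-2 ? ·: Aa|aa
A/II-1 aff I-1×I-2: aa
A/II-2 un I-1×I-2: AA|Aa
⇒ A over [I-1,I-2,II-1,II-2]: 4 consistent
F/I-1 ? ·: FF|Ff|ff
F/I-2 un ·: FF|Ff
F/II-1 ? I-1×I-2: FF|Ff|ff
F/II-2 un I-1×I-2: FF|Ff
⇒ F over [I-1,I-2,II-1,II-2]: 18 consistent

I-1 ∈ {Aa FF, Aa Ff, Aa ff, aa FF, aa Ff, aa ff}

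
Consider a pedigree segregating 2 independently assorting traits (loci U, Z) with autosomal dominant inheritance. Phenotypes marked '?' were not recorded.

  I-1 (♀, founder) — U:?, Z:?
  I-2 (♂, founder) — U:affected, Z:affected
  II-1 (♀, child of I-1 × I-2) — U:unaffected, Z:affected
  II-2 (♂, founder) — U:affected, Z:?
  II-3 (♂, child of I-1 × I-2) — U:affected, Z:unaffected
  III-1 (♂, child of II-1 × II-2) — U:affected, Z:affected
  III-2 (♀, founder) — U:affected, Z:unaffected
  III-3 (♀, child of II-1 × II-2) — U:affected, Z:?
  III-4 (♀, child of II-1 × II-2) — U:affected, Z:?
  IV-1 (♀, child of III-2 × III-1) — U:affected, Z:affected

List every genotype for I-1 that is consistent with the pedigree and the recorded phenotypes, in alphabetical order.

I-1 ∈ {Uu Zz, Uu zz, uu Zz, uu zz}

U/I-1 ? ·: uu|Uu
U/I-2 aff ·: Uu
U/II-1 un I-1×I-2: uu
U/II-2 aff ·: Uu|UU
U/II-3 aff I-1×I-2: Uu|UU
U/III-1 aff II-1×II-2: Uu
U/III-2 aff ·: Uu|UU
U/III-3 aff II-1×II-2: Uu
U/III-4 aff II-1×II-2: Uu
U/IV-1 aff III-2×III-1: Uu|UU
⇒ U over [I-1,I-2,II-1,II-2,II-3,III-1,III-2,III-3,III-4,IV-1]: 24 consistent
Z/I-1 ? ·: zz|Zz
Z/I-2 aff ·: Zz
Z/II-1 aff I-1×I-2: Zz|ZZ
Z/II-2 ? ·: zz|Zz|ZZ
Z/II-3 un I-1×I-2: zz
Z/III-1 aff II-1×II-2: Zz|ZZ
Z/III-2 un ·: zz
Z/III-3 ? II-1×II-2: zz|Zz|ZZ
Z/III-4 ? II-1×II-2: zz|Zz|ZZ
Z/IV-1 aff III-2×III-1: Zz
⇒ Z over [I-1,I-2,II-1,II-2,II-3,III-1,III-2,III-3,III-4,IV-1]: 70 consistent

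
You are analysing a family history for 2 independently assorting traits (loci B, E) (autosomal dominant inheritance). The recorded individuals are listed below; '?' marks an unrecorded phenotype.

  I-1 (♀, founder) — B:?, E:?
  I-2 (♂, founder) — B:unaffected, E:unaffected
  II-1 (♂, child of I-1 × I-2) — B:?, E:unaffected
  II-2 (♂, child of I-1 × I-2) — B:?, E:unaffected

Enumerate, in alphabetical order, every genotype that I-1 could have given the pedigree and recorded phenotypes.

B/I-1 ? ·: bb|Bb|BB
B/I-2 un ·: bb
B/II-1 ? I-1×I-2: bb|Bb
B/II-2 ? I-1×I-2: bb|Bb
⇒ B over [I-1,I-2,II-1,II-2]: 6 consistent
E/I-1 ? ·: ee|Ee
E/I-2 un ·: ee
E/II-1 un I-1×I-2: ee
E/II-2 un I-1×I-2: ee
⇒ E over [I-1,I-2,II-1,II-2]: 2 consistent

I-1 ∈ {BB Ee, BB ee, Bb Ee, Bb ee, bb Ee, bb ee}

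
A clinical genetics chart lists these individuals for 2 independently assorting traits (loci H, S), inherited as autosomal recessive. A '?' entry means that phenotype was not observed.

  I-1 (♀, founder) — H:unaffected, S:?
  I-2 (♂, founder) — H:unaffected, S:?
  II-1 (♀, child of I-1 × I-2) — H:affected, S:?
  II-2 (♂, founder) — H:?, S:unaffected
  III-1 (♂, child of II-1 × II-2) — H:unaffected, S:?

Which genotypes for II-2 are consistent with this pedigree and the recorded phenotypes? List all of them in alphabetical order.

II-2 ∈ {HH SS, HH Ss, Hh SS, Hh Ss}

H/I-1 un ·: Hh
H/I-2 un ·: Hh
H/II-1 aff I-1×I-2: hh
H/II-2 ? ·: HH|Hh
H/III-1 un II-1×II-2: Hh
⇒ H over [I-1,I-2,II-1,II-2,III-1]: 2 consistent
S/I-1 ? ·: SS|Ss|ss
S/I-2 ? ·: SS|Ss|ss
S/II-1 ? I-1×I-2: SS|Ss|ss
S/II-2 un ·: SS|Ss
S/III-1 ? II-1×II-2: SS|Ss|ss
⇒ S over [I-1,I-2,II-1,II-2,III-1]: 59 consistent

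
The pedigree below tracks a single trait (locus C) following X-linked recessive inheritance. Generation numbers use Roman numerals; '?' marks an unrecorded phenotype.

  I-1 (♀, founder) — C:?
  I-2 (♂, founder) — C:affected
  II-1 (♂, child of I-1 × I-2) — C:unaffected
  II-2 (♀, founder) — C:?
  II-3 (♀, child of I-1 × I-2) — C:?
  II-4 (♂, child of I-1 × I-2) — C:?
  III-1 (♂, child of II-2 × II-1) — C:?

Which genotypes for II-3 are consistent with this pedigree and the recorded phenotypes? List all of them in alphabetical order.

C/I-1 ? ·: X^CX^C|X^CX^c
C/I-2 aff ·: X^cY
C/II-1 un I-1×I-2: X^CY
C/II-2 ? ·: X^CX^C|X^CX^c|X^cX^c
C/II-3 ? I-1×I-2: X^CX^c|X^cX^c
C/II-4 ? I-1×I-2: X^CY|X^cY
C/III-1 ? II-2×II-1: X^CY|X^cY
⇒ C over [I-1,I-2,II-1,II-2,II-3,II-4,III-1]: 20 consistent

II-3 ∈ {X^CX^c, X^cX^c}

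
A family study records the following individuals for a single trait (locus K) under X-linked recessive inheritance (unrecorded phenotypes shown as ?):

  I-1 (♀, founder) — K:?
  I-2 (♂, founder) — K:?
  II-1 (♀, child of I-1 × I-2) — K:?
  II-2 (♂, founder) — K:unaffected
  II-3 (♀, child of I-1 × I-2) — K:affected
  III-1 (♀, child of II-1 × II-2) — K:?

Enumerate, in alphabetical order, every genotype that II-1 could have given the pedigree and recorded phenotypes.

II-1 ∈ {X^KX^k, X^kX^k}

K/I-1 ? ·: X^KX^k|X^kX^k
K/I-2 ? ·: X^kY
K/II-1 ? I-1×I-2: X^KX^k|X^kX^k
K/II-2 un ·: X^KY
K/II-3 aff I-1×I-2: X^kX^k
K/III-1 ? II-1×II-2: X^KX^K|X^KX^k
⇒ K over [I-1,I-2,II-1,II-2,II-3,III-1]: 4 consistent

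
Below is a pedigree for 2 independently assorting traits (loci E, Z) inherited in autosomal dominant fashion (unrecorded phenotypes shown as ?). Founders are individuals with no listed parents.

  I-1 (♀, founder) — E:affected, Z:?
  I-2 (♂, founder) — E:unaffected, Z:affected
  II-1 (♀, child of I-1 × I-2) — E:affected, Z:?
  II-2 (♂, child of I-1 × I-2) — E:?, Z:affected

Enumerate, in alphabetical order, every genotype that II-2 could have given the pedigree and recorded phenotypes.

E/I-1 aff ·: Ee|EE
E/I-2 un ·: ee
E/II-1 aff I-1×I-2: Ee
E/II-2 ? I-1×I-2: ee|Ee
⇒ E over [I-1,I-2,II-1,II-2]: 3 consistent
Z/I-1 ? ·: zz|Zz|ZZ
Z/I-2 aff ·: Zz|ZZ
Z/II-1 ? I-1×I-2: zz|Zz|ZZ
Z/II-2 aff I-1×I-2: Zz|ZZ
⇒ Z over [I-1,I-2,II-1,II-2]: 18 consistent

II-2 ∈ {Ee ZZ, Ee Zz, ee ZZ, ee Zz}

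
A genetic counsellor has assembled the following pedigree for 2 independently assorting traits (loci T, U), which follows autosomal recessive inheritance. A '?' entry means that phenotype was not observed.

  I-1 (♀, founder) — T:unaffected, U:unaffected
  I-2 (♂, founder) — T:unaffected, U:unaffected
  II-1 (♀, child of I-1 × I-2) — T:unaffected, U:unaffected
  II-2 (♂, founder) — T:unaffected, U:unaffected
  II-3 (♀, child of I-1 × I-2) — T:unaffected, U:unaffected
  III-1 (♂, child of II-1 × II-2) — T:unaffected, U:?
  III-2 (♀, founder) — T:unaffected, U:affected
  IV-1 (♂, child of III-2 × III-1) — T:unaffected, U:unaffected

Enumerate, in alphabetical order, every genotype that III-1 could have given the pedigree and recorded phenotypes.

T/I-1 un ·: TT|Tt
T/I-2 un ·: TT|Tt
T/II-1 un I-1×I-2: TT|Tt
T/II-2 un ·: TT|Tt
T/II-3 un I-1×I-2: TT|Tt
T/III-1 un II-1×II-2: TT|Tt
T/III-2 un ·: TT|Tt
T/IV-1 un III-2×III-1: TT|Tt
⇒ T over [I-1,I-2,II-1,II-2,II-3,III-1,III-2,IV-1]: 154 consistent
U/I-1 un ·: UU|Uu
U/I-2 un ·: UU|Uu
U/II-1 un I-1×I-2: UU|Uu
U/II-2 un ·: UU|Uu
U/II-3 un I-1×I-2: UU|Uu
U/III-1 ? II-1×II-2: UU|Uu
U/III-2 aff ·: uu
U/IV-1 un III-2×III-1: Uu
⇒ U over [I-1,I-2,II-1,II-2,II-3,III-1,III-2,IV-1]: 45 consistent

III-1 ∈ {TT UU, TT Uu, Tt UU, Tt Uu}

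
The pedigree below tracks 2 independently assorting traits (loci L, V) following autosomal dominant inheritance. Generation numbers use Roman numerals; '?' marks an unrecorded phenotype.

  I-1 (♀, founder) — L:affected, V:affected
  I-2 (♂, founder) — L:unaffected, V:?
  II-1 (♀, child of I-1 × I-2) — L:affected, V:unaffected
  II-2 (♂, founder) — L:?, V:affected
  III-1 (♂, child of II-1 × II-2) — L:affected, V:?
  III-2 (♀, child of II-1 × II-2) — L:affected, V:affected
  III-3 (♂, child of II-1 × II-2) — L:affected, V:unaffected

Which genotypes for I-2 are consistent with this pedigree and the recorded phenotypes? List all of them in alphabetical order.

L/I-1 aff ·: Ll|LL
L/I-2 un ·: ll
L/II-1 aff I-1×I-2: Ll
L/II-2 ? ·: ll|Ll|LL
L/III-1 aff II-1×II-2: Ll|LL
L/III-2 aff II-1×II-2: Ll|LL
L/III-3 aff II-1×II-2: Ll|LL
⇒ L over [I-1,I-2,II-1,II-2,III-1,III-2,III-3]: 34 consistent
V/I-1 aff ·: Vv
V/I-2 ? ·: vv|Vv
V/II-1 un I-1×I-2: vv
V/II-2 aff ·: Vv
V/III-1 ? II-1×II-2: vv|Vv
V/III-2 aff II-1×II-2: Vv
V/III-3 un II-1×II-2: vv
⇒ V over [I-1,I-2,II-1,II-2,III-1,III-2,III-3]: 4 consistent

I-2 ∈ {ll Vv, ll vv}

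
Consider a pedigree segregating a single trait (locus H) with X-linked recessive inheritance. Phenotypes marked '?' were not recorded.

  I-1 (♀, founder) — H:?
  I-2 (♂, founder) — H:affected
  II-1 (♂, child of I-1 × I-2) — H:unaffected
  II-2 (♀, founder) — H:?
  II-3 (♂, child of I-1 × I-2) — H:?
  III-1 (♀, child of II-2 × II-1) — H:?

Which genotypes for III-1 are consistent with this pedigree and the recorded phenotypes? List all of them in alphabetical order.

H/I-1 ? ·: X^HX^H|X^HX^h
H/I-2 aff ·: X^hY
H/II-1 un I-1×I-2: X^HY
H/II-2 ? ·: X^HX^H|X^HX^h|X^hX^h
H/II-3 ? I-1×I-2: X^HY|X^hY
H/III-1 ? II-2×II-1: X^HX^H|X^HX^h
⇒ H over [I-1,I-2,II-1,II-2,II-3,III-1]: 12 consistent

III-1 ∈ {X^HX^H, X^HX^h}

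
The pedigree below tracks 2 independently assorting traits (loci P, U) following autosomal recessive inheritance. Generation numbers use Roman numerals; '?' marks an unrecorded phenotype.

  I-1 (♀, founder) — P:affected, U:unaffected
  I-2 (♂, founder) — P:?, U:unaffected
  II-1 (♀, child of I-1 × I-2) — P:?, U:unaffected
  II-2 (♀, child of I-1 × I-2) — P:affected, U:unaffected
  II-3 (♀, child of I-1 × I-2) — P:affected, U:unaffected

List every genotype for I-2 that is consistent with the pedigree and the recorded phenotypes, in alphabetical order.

I-2 ∈ {Pp UU, Pp Uu, pp UU, pp Uu}

P/I-1 aff ·: pp
P/I-2 ? ·: Pp|pp
P/II-1 ? I-1×I-2: Pp|pp
P/II-2 aff I-1×I-2: pp
P/II-3 aff I-1×I-2: pp
⇒ P over [I-1,I-2,II-1,II-2,II-3]: 3 consistent
U/I-1 un ·: UU|Uu
U/I-2 un ·: UU|Uu
U/II-1 un I-1×I-2: UU|Uu
U/II-2 un I-1×I-2: UU|Uu
U/II-3 un I-1×I-2: UU|Uu
⇒ U over [I-1,I-2,II-1,II-2,II-3]: 25 consistent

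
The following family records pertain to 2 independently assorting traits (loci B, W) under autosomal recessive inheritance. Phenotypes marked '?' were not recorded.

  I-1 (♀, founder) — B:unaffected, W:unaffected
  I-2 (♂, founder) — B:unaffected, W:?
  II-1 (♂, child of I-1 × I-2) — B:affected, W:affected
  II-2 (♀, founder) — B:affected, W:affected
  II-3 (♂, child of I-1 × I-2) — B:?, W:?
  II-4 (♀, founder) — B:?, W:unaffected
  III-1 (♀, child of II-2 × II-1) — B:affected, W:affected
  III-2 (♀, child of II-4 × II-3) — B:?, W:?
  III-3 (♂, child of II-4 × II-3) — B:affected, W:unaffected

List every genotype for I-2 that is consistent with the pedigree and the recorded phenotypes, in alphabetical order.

I-2 ∈ {Bb Ww, Bb ww}

B/I-1 un ·: Bb
B/I-2 un ·: Bb
B/II-1 aff I-1×I-2: bb
B/II-2 aff ·: bb
B/II-3 ? I-1×I-2: Bb|bb
B/II-4 ? ·: Bb|bb
B/III-1 aff II-2×II-1: bb
B/III-2 ? II-4×II-3: BB|Bb|bb
B/III-3 aff II-4×II-3: bb
⇒ B over [I-1,I-2,II-1,II-2,II-3,II-4,III-1,III-2,III-3]: 8 consistent
W/I-1 un ·: Ww
W/I-2 ? ·: Ww|ww
W/II-1 aff I-1×I-2: ww
W/II-2 aff ·: ww
W/II-3 ? I-1×I-2: WW|Ww|ww
W/II-4 un ·: WW|Ww
W/III-1 aff II-2×II-1: ww
W/III-2 ? II-4×II-3: WW|Ww|ww
W/III-3 un II-4×II-3: WW|Ww
⇒ W over [I-1,I-2,II-1,II-2,II-3,II-4,III-1,III-2,III-3]: 31 consistent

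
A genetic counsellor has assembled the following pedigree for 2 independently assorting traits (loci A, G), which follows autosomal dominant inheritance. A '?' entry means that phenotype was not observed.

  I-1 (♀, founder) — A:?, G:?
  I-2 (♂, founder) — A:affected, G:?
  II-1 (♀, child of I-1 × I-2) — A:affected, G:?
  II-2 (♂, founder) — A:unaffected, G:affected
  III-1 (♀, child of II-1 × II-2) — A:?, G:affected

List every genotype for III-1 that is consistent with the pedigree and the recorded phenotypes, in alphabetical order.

III-1 ∈ {Aa GG, Aa Gg, aa GG, aa Gg}

A/I-1 ? ·: aa|Aa|AA
A/I-2 aff ·: Aa|AA
A/II-1 aff I-1×I-2: Aa|AA
A/II-2 un ·: aa
A/III-1 ? II-1×II-2: aa|Aa
⇒ A over [I-1,I-2,II-1,II-2,III-1]: 14 consistent
G/I-1 ? ·: gg|Gg|GG
G/I-2 ? ·: gg|Gg|GG
G/II-1 ? I-1×I-2: gg|Gg|GG
G/II-2 aff ·: Gg|GG
G/III-1 aff II-1×II-2: Gg|GG
⇒ G over [I-1,I-2,II-1,II-2,III-1]: 48 consistent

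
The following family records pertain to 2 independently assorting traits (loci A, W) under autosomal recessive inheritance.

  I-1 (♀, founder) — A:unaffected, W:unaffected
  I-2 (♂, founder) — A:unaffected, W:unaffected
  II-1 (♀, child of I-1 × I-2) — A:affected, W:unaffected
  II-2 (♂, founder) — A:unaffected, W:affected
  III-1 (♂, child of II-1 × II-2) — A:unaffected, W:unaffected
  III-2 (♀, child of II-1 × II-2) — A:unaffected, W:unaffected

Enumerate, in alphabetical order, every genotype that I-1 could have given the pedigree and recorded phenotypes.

I-1 ∈ {Aa WW, Aa Ww}

A/I-1 un ·: Aa
A/I-2 un ·: Aa
A/II-1 aff I-1×I-2: aa
A/II-2 un ·: AA|Aa
A/III-1 un II-1×II-2: Aa
A/III-2 un II-1×II-2: Aa
⇒ A over [I-1,I-2,II-1,II-2,III-1,III-2]: 2 consistent
W/I-1 un ·: WW|Ww
W/I-2 un ·: WW|Ww
W/II-1 un I-1×I-2: WW|Ww
W/II-2 aff ·: ww
W/III-1 un II-1×II-2: Ww
W/III-2 un II-1×II-2: Ww
⇒ W over [I-1,I-2,II-1,II-2,III-1,III-2]: 7 consistent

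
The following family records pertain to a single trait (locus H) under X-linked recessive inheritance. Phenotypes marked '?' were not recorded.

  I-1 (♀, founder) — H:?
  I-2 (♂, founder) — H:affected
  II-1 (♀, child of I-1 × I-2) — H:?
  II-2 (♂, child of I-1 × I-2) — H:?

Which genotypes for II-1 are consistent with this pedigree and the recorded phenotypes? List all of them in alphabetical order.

II-1 ∈ {X^HX^h, X^hX^h}

H/I-1 ? ·: X^HX^H|X^HX^h|X^hX^h
H/I-2 aff ·: X^hY
H/II-1 ? I-1×I-2: X^HX^h|X^hX^h
H/II-2 ? I-1×I-2: X^HY|X^hY
⇒ H over [I-1,I-2,II-1,II-2]: 6 consistent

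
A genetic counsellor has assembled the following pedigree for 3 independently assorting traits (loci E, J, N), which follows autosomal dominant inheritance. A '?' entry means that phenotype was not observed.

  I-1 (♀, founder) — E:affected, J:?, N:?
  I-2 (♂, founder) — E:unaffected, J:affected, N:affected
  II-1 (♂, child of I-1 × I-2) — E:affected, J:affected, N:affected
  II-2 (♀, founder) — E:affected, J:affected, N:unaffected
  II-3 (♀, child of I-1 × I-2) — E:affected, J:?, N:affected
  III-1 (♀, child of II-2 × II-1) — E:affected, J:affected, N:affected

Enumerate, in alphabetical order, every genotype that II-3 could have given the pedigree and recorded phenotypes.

II-3 ∈ {Ee JJ NN, Ee JJ Nn, Ee Jj NN, Ee Jj Nn, Ee jj NN, Ee jj Nn}

E/I-1 aff ·: Ee|EE
E/I-2 un ·: ee
E/II-1 aff I-1×I-2: Ee
E/II-2 aff ·: Ee|EE
E/II-3 aff I-1×I-2: Ee
E/III-1 aff II-2×II-1: Ee|EE
⇒ E over [I-1,I-2,II-1,II-2,II-3,III-1]: 8 consistent
J/I-1 ? ·: jj|Jj|JJ
J/I-2 aff ·: Jj|JJ
J/II-1 aff I-1×I-2: Jj|JJ
J/II-2 aff ·: Jj|JJ
J/II-3 ? I-1×I-2: jj|Jj|JJ
J/III-1 aff II-2×II-1: Jj|JJ
⇒ J over [I-1,I-2,II-1,II-2,II-3,III-1]: 64 consistent
N/I-1 ? ·: nn|Nn|NN
N/I-2 aff ·: Nn|NN
N/II-1 aff I-1×I-2: Nn|NN
N/II-2 un ·: nn
N/II-3 aff I-1×I-2: Nn|NN
N/III-1 aff II-2×II-1: Nn
⇒ N over [I-1,I-2,II-1,II-2,II-3,III-1]: 15 consistent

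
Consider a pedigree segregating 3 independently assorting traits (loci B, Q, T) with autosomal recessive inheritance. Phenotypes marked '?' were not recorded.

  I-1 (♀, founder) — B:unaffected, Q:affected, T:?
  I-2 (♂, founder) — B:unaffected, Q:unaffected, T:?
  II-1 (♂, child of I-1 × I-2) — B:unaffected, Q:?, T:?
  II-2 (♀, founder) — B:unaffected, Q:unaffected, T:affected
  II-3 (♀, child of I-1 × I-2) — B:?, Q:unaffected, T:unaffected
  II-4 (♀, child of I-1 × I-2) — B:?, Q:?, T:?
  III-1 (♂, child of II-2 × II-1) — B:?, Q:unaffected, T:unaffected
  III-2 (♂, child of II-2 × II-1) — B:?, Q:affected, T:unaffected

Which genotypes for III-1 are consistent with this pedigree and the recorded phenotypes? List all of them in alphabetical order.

B/I-1 un ·: BB|Bb
B/I-2 un ·: BB|Bb
B/II-1 un I-1×I-2: BB|Bb
B/II-2 un ·: BB|Bb
B/II-3 ? I-1×I-2: BB|Bb|bb
B/II-4 ? I-1×I-2: BB|Bb|bb
B/III-1 ? II-2×II-1: BB|Bb|bb
B/III-2 ? II-2×II-1: BB|Bb|bb
⇒ B over [I-1,I-2,II-1,II-2,II-3,II-4,III-1,III-2]: 311 consistent
Q/I-1 aff ·: qq
Q/I-2 un ·: QQ|Qq
Q/II-1 ? I-1×I-2: Qq|qq
Q/II-2 un ·: Qq
Q/II-3 un I-1×I-2: Qq
Q/II-4 ? I-1×I-2: Qq|qq
Q/III-1 un II-2×II-1: QQ|Qq
Q/III-2 aff II-2×II-1: qq
⇒ Q over [I-1,I-2,II-1,II-2,II-3,II-4,III-1,III-2]: 8 consistent
T/I-1 ? ·: TT|Tt|tt
T/I-2 ? ·: TT|Tt|tt
T/II-1 ? I-1×I-2: TT|Tt
T/II-2 aff ·: tt
T/II-3 un I-1×I-2: TT|Tt
T/II-4 ? I-1×I-2: TT|Tt|tt
T/III-1 un II-2×II-1: Tt
T/III-2 un II-2×II-1: Tt
⇒ T over [I-1,I-2,II-1,II-2,II-3,II-4,III-1,III-2]: 35 consistent

III-1 ∈ {BB QQ Tt, BB Qq Tt, Bb QQ Tt, Bb Qq Tt, bb QQ Tt, bb Qq Tt}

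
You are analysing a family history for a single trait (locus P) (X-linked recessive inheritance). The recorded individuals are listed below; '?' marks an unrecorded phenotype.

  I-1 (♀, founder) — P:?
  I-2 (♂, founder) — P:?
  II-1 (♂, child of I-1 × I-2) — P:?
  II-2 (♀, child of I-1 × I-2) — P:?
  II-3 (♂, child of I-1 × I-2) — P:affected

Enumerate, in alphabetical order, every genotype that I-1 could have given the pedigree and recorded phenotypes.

P/I-1 ? ·: X^PX^p|X^pX^p
P/I-2 ? ·: X^PY|X^pY
P/II-1 ? I-1×I-2: X^PY|X^pY
P/II-2 ? I-1×I-2: X^PX^P|X^PX^p|X^pX^p
P/II-3 aff I-1×I-2: X^pY
⇒ P over [I-1,I-2,II-1,II-2,II-3]: 10 consistent

I-1 ∈ {X^PX^p, X^pX^p}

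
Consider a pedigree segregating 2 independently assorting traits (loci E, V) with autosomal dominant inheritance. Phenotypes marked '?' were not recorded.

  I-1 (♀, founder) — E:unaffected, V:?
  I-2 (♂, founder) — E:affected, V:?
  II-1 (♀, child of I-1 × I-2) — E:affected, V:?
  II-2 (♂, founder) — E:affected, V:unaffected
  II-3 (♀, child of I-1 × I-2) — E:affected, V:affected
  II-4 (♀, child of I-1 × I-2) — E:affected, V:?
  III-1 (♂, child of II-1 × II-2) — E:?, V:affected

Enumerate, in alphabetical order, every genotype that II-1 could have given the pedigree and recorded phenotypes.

E/I-1 un ·: ee
E/I-2 aff ·: Ee|EE
E/II-1 aff I-1×I-2: Ee
E/II-2 aff ·: Ee|EE
E/II-3 aff I-1×I-2: Ee
E/II-4 aff I-1×I-2: Ee
E/III-1 ? II-1×II-2: ee|Ee|EE
⇒ E over [I-1,I-2,II-1,II-2,II-3,II-4,III-1]: 10 consistent
V/I-1 ? ·: vv|Vv|VV
V/I-2 ? ·: vv|Vv|VV
V/II-1 ? I-1×I-2: Vv|VV
V/II-2 un ·: vv
V/II-3 aff I-1×I-2: Vv|VV
V/II-4 ? I-1×I-2: vv|Vv|VV
V/III-1 aff II-1×II-2: Vv
⇒ V over [I-1,I-2,II-1,II-2,II-3,II-4,III-1]: 35 consistent

II-1 ∈ {Ee VV, Ee Vv}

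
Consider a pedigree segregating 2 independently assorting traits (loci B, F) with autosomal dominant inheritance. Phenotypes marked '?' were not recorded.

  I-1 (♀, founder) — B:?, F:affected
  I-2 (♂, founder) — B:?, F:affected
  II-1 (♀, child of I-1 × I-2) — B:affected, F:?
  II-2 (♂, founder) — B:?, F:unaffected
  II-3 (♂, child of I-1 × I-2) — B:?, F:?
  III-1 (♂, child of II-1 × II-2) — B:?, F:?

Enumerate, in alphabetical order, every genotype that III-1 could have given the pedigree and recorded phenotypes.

III-1 ∈ {BB Ff, BB ff, Bb Ff, Bb ff, bb Ff, bb ff}

B/I-1 ? ·: bb|Bb|BB
B/I-2 ? ·: bb|Bb|BB
B/II-1 aff I-1×I-2: Bb|BB
B/II-2 ? ·: bb|Bb|BB
B/II-3 ? I-1×I-2: bb|Bb|BB
B/III-1 ? II-1×II-2: bb|Bb|BB
⇒ B over [I-1,I-2,II-1,II-2,II-3,III-1]: 123 consistent
F/I-1 aff ·: Ff|FF
F/I-2 aff ·: Ff|FF
F/II-1 ? I-1×I-2: ff|Ff|FF
F/II-2 un ·: ff
F/II-3 ? I-1×I-2: ff|Ff|FF
F/III-1 ? II-1×II-2: ff|Ff
⇒ F over [I-1,I-2,II-1,II-2,II-3,III-1]: 25 consistent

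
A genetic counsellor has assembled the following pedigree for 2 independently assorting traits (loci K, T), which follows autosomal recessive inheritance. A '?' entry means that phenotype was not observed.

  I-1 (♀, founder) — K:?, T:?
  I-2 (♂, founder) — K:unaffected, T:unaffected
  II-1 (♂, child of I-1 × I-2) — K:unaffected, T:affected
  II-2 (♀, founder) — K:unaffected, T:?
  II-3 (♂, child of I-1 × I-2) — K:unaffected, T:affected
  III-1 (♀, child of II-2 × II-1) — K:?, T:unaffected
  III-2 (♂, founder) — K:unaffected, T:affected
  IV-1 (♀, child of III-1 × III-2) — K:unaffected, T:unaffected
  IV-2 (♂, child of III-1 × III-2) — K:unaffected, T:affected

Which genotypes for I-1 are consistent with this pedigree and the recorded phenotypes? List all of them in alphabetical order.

K/I-1 ? ·: KK|Kk|kk
K/I-2 un ·: KK|Kk
K/II-1 un I-1×I-2: KK|Kk
K/II-2 un ·: KK|Kk
K/II-3 un I-1×I-2: KK|Kk
K/III-1 ? II-2×II-1: KK|Kk|kk
K/III-2 un ·: KK|Kk
K/IV-1 un III-1×III-2: KK|Kk
K/IV-2 un III-1×III-2: KK|Kk
⇒ K over [I-1,I-2,II-1,II-2,II-3,III-1,III-2,IV-1,IV-2]: 350 consistent
T/I-1 ? ·: Tt|tt
T/I-2 un ·: Tt
T/II-1 aff I-1×I-2: tt
T/II-2 ? ·: TT|Tt
T/II-3 aff I-1×I-2: tt
T/III-1 un II-2×II-1: Tt
T/III-2 aff ·: tt
T/IV-1 un III-1×III-2: Tt
T/IV-2 aff III-1×III-2: tt
⇒ T over [I-1,I-2,II-1,II-2,II-3,III-1,III-2,IV-1,IV-2]: 4 consistent

I-1 ∈ {KK Tt, KK tt, Kk Tt, Kk tt, kk Tt, kk tt}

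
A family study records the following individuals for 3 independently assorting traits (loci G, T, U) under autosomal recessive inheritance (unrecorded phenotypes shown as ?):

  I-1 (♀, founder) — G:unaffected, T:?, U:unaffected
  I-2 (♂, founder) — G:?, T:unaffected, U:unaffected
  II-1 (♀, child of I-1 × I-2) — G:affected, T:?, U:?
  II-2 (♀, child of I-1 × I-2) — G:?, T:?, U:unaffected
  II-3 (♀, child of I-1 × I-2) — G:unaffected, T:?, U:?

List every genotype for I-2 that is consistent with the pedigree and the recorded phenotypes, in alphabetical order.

G/I-1 un ·: Gg
G/I-2 ? ·: Gg|gg
G/II-1 aff I-1×I-2: gg
G/II-2 ? I-1×I-2: GG|Gg|gg
G/II-3 un I-1×I-2: GG|Gg
⇒ G over [I-1,I-2,II-1,II-2,II-3]: 8 consistent
T/I-1 ? ·: TT|Tt|tt
T/I-2 un ·: TT|Tt
T/II-1 ? I-1×I-2: TT|Tt|tt
T/II-2 ? I-1×I-2: TT|Tt|tt
T/II-3 ? I-1×I-2: TT|Tt|tt
⇒ T over [I-1,I-2,II-1,II-2,II-3]: 53 consistent
U/I-1 un ·: UU|Uu
U/I-2 un ·: UU|Uu
U/II-1 ? I-1×I-2: UU|Uu|uu
U/II-2 un I-1×I-2: UU|Uu
U/II-3 ? I-1×I-2: UU|Uu|uu
⇒ U over [I-1,I-2,II-1,II-2,II-3]: 35 consistent

I-2 ∈ {Gg TT UU, Gg TT Uu, Gg Tt UU, Gg Tt Uu, gg TT UU, gg TT Uu, gg Tt UU, gg Tt Uu}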